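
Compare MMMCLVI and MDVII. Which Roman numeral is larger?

MMMCLVI = 3156
MDVII = 1507
3156 is larger

MMMCLVI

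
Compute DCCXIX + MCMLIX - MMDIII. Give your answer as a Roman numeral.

DCCXIX = 719, MCMLIX = 1959, MMDIII = 2503
719 + 1959 = 2678
2678 - 2503 = 175

CLXXV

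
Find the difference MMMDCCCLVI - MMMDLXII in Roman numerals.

MMMDCCCLVI = 3856
MMMDLXII = 3562
3856 - 3562 = 294

CCXCIV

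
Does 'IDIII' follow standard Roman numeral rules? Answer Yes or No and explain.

'IDIII': Invalid subtractive combination: ID

No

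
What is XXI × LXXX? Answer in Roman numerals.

XXI = 21
LXXX = 80
21 × 80 = 1680

MDCLXXX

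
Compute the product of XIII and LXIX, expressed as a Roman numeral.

XIII = 13
LXIX = 69
13 × 69 = 897

DCCCXCVII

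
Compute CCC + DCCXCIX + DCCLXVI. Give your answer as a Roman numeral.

CCC = 300, DCCXCIX = 799, DCCLXVI = 766
300 + 799 = 1099
1099 + 766 = 1865

MDCCCLXV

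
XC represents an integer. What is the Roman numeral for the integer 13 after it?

XC = 90
90 + 13 = 103

CIII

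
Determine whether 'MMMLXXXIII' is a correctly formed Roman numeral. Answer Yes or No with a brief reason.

'MMMLXXXIII': Check the rules: uses only the symbols I, V, X, L, C, D, M; no symbol is repeated more than three times in a row; V, L and D each appear at most once; no smaller symbol precedes a larger one (values never increase from left to right). Value: M (1000) + M (1000) + M (1000) + L (50) + X (10) + X (10) + X (10) + I (1) + I (1) + I (1) = 3083. So it is a valid standard Roman numeral.

Yes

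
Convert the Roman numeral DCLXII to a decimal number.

DCLXII: D=500, C=100, L=50, X=10, I=1, I=1
500 + 100 + 50 + 10 + 1 + 1 = 662

662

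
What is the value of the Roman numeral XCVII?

XCVII: XC=90, V=5, I=1, I=1
90 + 5 + 1 + 1 = 97

97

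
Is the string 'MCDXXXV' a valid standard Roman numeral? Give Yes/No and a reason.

'MCDXXXV': Check the rules: uses only the symbols I, V, X, L, C, D, M; no symbol is repeated more than three times in a row; V, L and D each appear at most once; the only place a smaller symbol precedes a larger one is the allowed subtractive pair CD, the symbol right after such a pair (if any) is smaller than the pair's first symbol, and otherwise the values never increase from left to right. Value: M (1000) + CD (400) + X (10) + X (10) + X (10) + V (5) = 1435. So it is a valid standard Roman numeral.

Yes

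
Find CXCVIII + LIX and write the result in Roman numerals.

CXCVIII = 198
LIX = 59
198 + 59 = 257

CCLVII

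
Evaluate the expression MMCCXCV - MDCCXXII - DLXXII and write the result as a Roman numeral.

MMCCXCV = 2295, MDCCXXII = 1722, DLXXII = 572
2295 - 1722 = 573
573 - 572 = 1

I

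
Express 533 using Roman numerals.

Convert 533 to Roman numerals:
  533 contains 1×500 (D)
  33 contains 3×10 (XXX)
  3 contains 3×1 (III)

DXXXIII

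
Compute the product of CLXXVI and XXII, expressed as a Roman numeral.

CLXXVI = 176
XXII = 22
176 × 22 = 3872

MMMDCCCLXXII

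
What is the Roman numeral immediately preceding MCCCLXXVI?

MCCCLXXVI = 1376, so the previous integer is 1376 - 1 = 1375

MCCCLXXV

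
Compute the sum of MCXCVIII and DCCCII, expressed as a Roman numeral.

MCXCVIII = 1198
DCCCII = 802
1198 + 802 = 2000

MM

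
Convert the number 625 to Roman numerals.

Convert 625 to Roman numerals:
  625 contains 1×500 (D)
  125 contains 1×100 (C)
  25 contains 2×10 (XX)
  5 contains 1×5 (V)

DCXXV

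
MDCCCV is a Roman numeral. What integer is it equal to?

MDCCCV: M=1000, D=500, C=100, C=100, C=100, V=5
1000 + 500 + 100 + 100 + 100 + 5 = 1805

1805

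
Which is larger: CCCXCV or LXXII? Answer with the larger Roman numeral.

CCCXCV = 395
LXXII = 72
395 is larger

CCCXCV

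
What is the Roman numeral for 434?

Convert 434 to Roman numerals:
  434 contains 1×400 (CD)
  34 contains 3×10 (XXX)
  4 contains 1×4 (IV)

CDXXXIV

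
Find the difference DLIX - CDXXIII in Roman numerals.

DLIX = 559
CDXXIII = 423
559 - 423 = 136

CXXXVI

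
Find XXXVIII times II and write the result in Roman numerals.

XXXVIII = 38
II = 2
38 × 2 = 76

LXXVI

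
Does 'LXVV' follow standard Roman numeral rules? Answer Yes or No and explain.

'LXVV': V should not appear more than once

No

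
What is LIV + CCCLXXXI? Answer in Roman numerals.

LIV = 54
CCCLXXXI = 381
54 + 381 = 435

CDXXXV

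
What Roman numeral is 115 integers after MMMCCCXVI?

MMMCCCXVI = 3316
3316 + 115 = 3431

MMMCDXXXI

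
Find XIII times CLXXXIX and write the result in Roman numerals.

XIII = 13
CLXXXIX = 189
13 × 189 = 2457

MMCDLVII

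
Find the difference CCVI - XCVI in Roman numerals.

CCVI = 206
XCVI = 96
206 - 96 = 110

CX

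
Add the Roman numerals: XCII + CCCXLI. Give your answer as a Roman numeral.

XCII = 92
CCCXLI = 341
92 + 341 = 433

CDXXXIII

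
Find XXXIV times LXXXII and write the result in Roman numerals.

XXXIV = 34
LXXXII = 82
34 × 82 = 2788

MMDCCLXXXVIII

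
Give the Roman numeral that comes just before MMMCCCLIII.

MMMCCCLIII = 3353, so the previous integer is 3353 - 1 = 3352

MMMCCCLII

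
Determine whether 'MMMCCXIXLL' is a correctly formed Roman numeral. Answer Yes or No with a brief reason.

'MMMCCXIXLL': L should not appear more than once

No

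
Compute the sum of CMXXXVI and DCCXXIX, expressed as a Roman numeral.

CMXXXVI = 936
DCCXXIX = 729
936 + 729 = 1665

MDCLXV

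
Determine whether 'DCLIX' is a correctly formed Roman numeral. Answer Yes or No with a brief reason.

'DCLIX': Check the rules: uses only the symbols I, V, X, L, C, D, M; no symbol is repeated more than three times in a row; V, L and D each appear at most once; the only place a smaller symbol precedes a larger one is the allowed subtractive pair IX, the symbol right after such a pair (if any) is smaller than the pair's first symbol, and otherwise the values never increase from left to right. Value: D (500) + C (100) + L (50) + IX (9) = 659. So it is a valid standard Roman numeral.

Yes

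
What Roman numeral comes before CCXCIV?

CCXCIV = 294; previous is 293

CCXCIII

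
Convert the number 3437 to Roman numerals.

Convert 3437 to Roman numerals:
  3437 contains 3×1000 (MMM)
  437 contains 1×400 (CD)
  37 contains 3×10 (XXX)
  7 contains 1×5 (V)
  2 contains 2×1 (II)

MMMCDXXXVII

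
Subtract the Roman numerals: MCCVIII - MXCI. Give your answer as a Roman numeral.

MCCVIII = 1208
MXCI = 1091
1208 - 1091 = 117

CXVII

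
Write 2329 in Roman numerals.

Convert 2329 to Roman numerals:
  2329 contains 2×1000 (MM)
  329 contains 3×100 (CCC)
  29 contains 2×10 (XX)
  9 contains 1×9 (IX)

MMCCCXXIX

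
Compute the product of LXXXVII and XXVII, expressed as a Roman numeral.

LXXXVII = 87
XXVII = 27
87 × 27 = 2349

MMCCCXLIX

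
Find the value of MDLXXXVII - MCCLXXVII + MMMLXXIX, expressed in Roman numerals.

MDLXXXVII = 1587, MCCLXXVII = 1277, MMMLXXIX = 3079
1587 - 1277 = 310
310 + 3079 = 3389

MMMCCCLXXXIX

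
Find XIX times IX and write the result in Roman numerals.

XIX = 19
IX = 9
19 × 9 = 171

CLXXI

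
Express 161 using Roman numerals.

Convert 161 to Roman numerals:
  161 contains 1×100 (C)
  61 contains 1×50 (L)
  11 contains 1×10 (X)
  1 contains 1×1 (I)

CLXI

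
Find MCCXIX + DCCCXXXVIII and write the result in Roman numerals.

MCCXIX = 1219
DCCCXXXVIII = 838
1219 + 838 = 2057

MMLVII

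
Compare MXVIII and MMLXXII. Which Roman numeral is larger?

MXVIII = 1018
MMLXXII = 2072
2072 is larger

MMLXXII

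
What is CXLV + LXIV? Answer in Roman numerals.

CXLV = 145
LXIV = 64
145 + 64 = 209

CCIX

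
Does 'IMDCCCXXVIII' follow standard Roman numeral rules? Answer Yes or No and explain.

'IMDCCCXXVIII': Invalid subtractive combination: IM

No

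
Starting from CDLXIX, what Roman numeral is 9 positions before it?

CDLXIX = 469
469 - 9 = 460

CDLX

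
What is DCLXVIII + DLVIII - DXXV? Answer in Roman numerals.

DCLXVIII = 668, DLVIII = 558, DXXV = 525
668 + 558 = 1226
1226 - 525 = 701

DCCI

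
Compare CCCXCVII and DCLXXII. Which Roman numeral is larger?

CCCXCVII = 397
DCLXXII = 672
672 is larger

DCLXXII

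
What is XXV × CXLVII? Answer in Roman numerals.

XXV = 25
CXLVII = 147
25 × 147 = 3675

MMMDCLXXV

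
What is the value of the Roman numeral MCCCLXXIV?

MCCCLXXIV: M=1000, C=100, C=100, C=100, L=50, X=10, X=10, IV=4
1000 + 100 + 100 + 100 + 50 + 10 + 10 + 4 = 1374

1374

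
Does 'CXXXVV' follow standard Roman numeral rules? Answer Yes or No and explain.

'CXXXVV': V should not appear more than once

No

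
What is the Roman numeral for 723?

Convert 723 to Roman numerals:
  723 contains 1×500 (D)
  223 contains 2×100 (CC)
  23 contains 2×10 (XX)
  3 contains 3×1 (III)

DCCXXIII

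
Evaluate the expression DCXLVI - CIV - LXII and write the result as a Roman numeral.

DCXLVI = 646, CIV = 104, LXII = 62
646 - 104 = 542
542 - 62 = 480

CDLXXX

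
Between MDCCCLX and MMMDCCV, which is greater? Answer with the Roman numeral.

MDCCCLX = 1860
MMMDCCV = 3705
3705 is larger

MMMDCCV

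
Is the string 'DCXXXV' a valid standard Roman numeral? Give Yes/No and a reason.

'DCXXXV': Check the rules: uses only the symbols I, V, X, L, C, D, M; no symbol is repeated more than three times in a row; V, L and D each appear at most once; no smaller symbol precedes a larger one (values never increase from left to right). Value: D (500) + C (100) + X (10) + X (10) + X (10) + V (5) = 635. So it is a valid standard Roman numeral.

Yes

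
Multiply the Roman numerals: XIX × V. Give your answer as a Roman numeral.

XIX = 19
V = 5
19 × 5 = 95

XCV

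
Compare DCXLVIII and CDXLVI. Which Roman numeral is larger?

DCXLVIII = 648
CDXLVI = 446
648 is larger

DCXLVIII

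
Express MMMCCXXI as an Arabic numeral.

MMMCCXXI: M=1000, M=1000, M=1000, C=100, C=100, X=10, X=10, I=1
1000 + 1000 + 1000 + 100 + 100 + 10 + 10 + 1 = 3221

3221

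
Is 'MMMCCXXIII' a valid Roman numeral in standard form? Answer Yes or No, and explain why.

'MMMCCXXIII': Check the rules: uses only the symbols I, V, X, L, C, D, M; no symbol is repeated more than three times in a row; V, L and D each appear at most once; no smaller symbol precedes a larger one (values never increase from left to right). Value: M (1000) + M (1000) + M (1000) + C (100) + C (100) + X (10) + X (10) + I (1) + I (1) + I (1) = 3223. So it is a valid standard Roman numeral.

Yes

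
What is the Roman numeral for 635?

Convert 635 to Roman numerals:
  635 contains 1×500 (D)
  135 contains 1×100 (C)
  35 contains 3×10 (XXX)
  5 contains 1×5 (V)

DCXXXV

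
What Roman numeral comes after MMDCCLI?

MMDCCLI = 2751, so the next integer is 2751 + 1 = 2752

MMDCCLII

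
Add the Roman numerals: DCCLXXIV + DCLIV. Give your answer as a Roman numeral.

DCCLXXIV = 774
DCLIV = 654
774 + 654 = 1428

MCDXXVIII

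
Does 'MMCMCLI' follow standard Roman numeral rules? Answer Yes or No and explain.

'MMCMCLI': C cannot come right after the subtractive pair CM: once C is subtracted in CM, the next symbol must be smaller than C

No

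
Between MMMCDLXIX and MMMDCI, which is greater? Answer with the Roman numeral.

MMMCDLXIX = 3469
MMMDCI = 3601
3601 is larger

MMMDCI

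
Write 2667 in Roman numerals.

Convert 2667 to Roman numerals:
  2667 contains 2×1000 (MM)
  667 contains 1×500 (D)
  167 contains 1×100 (C)
  67 contains 1×50 (L)
  17 contains 1×10 (X)
  7 contains 1×5 (V)
  2 contains 2×1 (II)

MMDCLXVII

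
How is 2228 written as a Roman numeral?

Convert 2228 to Roman numerals:
  2228 contains 2×1000 (MM)
  228 contains 2×100 (CC)
  28 contains 2×10 (XX)
  8 contains 1×5 (V)
  3 contains 3×1 (III)

MMCCXXVIII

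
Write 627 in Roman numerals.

Convert 627 to Roman numerals:
  627 contains 1×500 (D)
  127 contains 1×100 (C)
  27 contains 2×10 (XX)
  7 contains 1×5 (V)
  2 contains 2×1 (II)

DCXXVII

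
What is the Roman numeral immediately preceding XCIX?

XCIX = 99; previous is 98

XCVIII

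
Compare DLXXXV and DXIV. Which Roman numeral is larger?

DLXXXV = 585
DXIV = 514
585 is larger

DLXXXV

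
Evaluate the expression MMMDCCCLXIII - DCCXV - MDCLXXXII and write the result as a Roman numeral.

MMMDCCCLXIII = 3863, DCCXV = 715, MDCLXXXII = 1682
3863 - 715 = 3148
3148 - 1682 = 1466

MCDLXVI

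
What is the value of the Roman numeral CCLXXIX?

CCLXXIX: C=100, C=100, L=50, X=10, X=10, IX=9
100 + 100 + 50 + 10 + 10 + 9 = 279

279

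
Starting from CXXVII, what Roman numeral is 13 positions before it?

CXXVII = 127
127 - 13 = 114

CXIV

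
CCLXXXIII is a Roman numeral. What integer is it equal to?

CCLXXXIII: C=100, C=100, L=50, X=10, X=10, X=10, I=1, I=1, I=1
100 + 100 + 50 + 10 + 10 + 10 + 1 + 1 + 1 = 283

283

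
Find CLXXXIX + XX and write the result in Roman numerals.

CLXXXIX = 189
XX = 20
189 + 20 = 209

CCIX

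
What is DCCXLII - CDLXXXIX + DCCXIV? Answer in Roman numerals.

DCCXLII = 742, CDLXXXIX = 489, DCCXIV = 714
742 - 489 = 253
253 + 714 = 967

CMLXVII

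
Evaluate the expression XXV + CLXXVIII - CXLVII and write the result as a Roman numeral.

XXV = 25, CLXXVIII = 178, CXLVII = 147
25 + 178 = 203
203 - 147 = 56

LVI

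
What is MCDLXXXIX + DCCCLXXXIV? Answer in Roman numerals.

MCDLXXXIX = 1489
DCCCLXXXIV = 884
1489 + 884 = 2373

MMCCCLXXIII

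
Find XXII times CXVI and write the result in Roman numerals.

XXII = 22
CXVI = 116
22 × 116 = 2552

MMDLII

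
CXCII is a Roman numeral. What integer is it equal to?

CXCII: C=100, XC=90, I=1, I=1
100 + 90 + 1 + 1 = 192

192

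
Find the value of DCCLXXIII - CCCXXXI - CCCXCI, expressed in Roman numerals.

DCCLXXIII = 773, CCCXXXI = 331, CCCXCI = 391
773 - 331 = 442
442 - 391 = 51

LI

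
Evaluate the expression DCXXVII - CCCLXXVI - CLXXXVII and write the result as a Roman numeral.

DCXXVII = 627, CCCLXXVI = 376, CLXXXVII = 187
627 - 376 = 251
251 - 187 = 64

LXIV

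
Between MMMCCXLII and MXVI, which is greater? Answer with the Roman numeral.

MMMCCXLII = 3242
MXVI = 1016
3242 is larger

MMMCCXLII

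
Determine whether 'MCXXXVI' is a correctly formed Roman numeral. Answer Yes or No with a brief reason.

'MCXXXVI': Check the rules: uses only the symbols I, V, X, L, C, D, M; no symbol is repeated more than three times in a row; V, L and D each appear at most once; no smaller symbol precedes a larger one (values never increase from left to right). Value: M (1000) + C (100) + X (10) + X (10) + X (10) + V (5) + I (1) = 1136. So it is a valid standard Roman numeral.

Yes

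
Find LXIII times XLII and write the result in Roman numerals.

LXIII = 63
XLII = 42
63 × 42 = 2646

MMDCXLVI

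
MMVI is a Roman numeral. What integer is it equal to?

MMVI: M=1000, M=1000, V=5, I=1
1000 + 1000 + 5 + 1 = 2006

2006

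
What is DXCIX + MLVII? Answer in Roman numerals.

DXCIX = 599
MLVII = 1057
599 + 1057 = 1656

MDCLVI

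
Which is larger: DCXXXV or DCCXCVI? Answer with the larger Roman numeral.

DCXXXV = 635
DCCXCVI = 796
796 is larger

DCCXCVI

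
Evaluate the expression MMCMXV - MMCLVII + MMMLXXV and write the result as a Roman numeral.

MMCMXV = 2915, MMCLVII = 2157, MMMLXXV = 3075
2915 - 2157 = 758
758 + 3075 = 3833

MMMDCCCXXXIII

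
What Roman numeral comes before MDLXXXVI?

MDLXXXVI = 1586; previous is 1585

MDLXXXV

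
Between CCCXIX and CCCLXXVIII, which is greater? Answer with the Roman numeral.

CCCXIX = 319
CCCLXXVIII = 378
378 is larger

CCCLXXVIII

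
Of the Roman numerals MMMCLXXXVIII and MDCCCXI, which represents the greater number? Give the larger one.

MMMCLXXXVIII = 3188
MDCCCXI = 1811
3188 is larger

MMMCLXXXVIII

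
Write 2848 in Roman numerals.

Convert 2848 to Roman numerals:
  2848 contains 2×1000 (MM)
  848 contains 1×500 (D)
  348 contains 3×100 (CCC)
  48 contains 1×40 (XL)
  8 contains 1×5 (V)
  3 contains 3×1 (III)

MMDCCCXLVIII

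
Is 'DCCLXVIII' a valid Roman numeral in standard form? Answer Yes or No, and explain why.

'DCCLXVIII': Check the rules: uses only the symbols I, V, X, L, C, D, M; no symbol is repeated more than three times in a row; V, L and D each appear at most once; no smaller symbol precedes a larger one (values never increase from left to right). Value: D (500) + C (100) + C (100) + L (50) + X (10) + V (5) + I (1) + I (1) + I (1) = 768. So it is a valid standard Roman numeral.

Yes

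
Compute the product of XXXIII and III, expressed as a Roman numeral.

XXXIII = 33
III = 3
33 × 3 = 99

XCIX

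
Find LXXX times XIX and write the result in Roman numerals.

LXXX = 80
XIX = 19
80 × 19 = 1520

MDXX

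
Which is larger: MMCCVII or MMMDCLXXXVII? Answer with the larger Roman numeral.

MMCCVII = 2207
MMMDCLXXXVII = 3687
3687 is larger

MMMDCLXXXVII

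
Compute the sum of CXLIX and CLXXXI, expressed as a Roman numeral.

CXLIX = 149
CLXXXI = 181
149 + 181 = 330

CCCXXX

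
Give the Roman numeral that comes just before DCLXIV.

DCLXIV = 664, so the previous integer is 664 - 1 = 663

DCLXIII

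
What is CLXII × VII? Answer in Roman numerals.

CLXII = 162
VII = 7
162 × 7 = 1134

MCXXXIV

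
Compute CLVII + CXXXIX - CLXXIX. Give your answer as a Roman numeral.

CLVII = 157, CXXXIX = 139, CLXXIX = 179
157 + 139 = 296
296 - 179 = 117

CXVII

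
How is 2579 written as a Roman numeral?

Convert 2579 to Roman numerals:
  2579 contains 2×1000 (MM)
  579 contains 1×500 (D)
  79 contains 1×50 (L)
  29 contains 2×10 (XX)
  9 contains 1×9 (IX)

MMDLXXIX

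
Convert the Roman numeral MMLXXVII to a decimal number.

MMLXXVII: M=1000, M=1000, L=50, X=10, X=10, V=5, I=1, I=1
1000 + 1000 + 50 + 10 + 10 + 5 + 1 + 1 = 2077

2077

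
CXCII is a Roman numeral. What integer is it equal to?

CXCII: C=100, XC=90, I=1, I=1
100 + 90 + 1 + 1 = 192

192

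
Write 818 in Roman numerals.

Convert 818 to Roman numerals:
  818 contains 1×500 (D)
  318 contains 3×100 (CCC)
  18 contains 1×10 (X)
  8 contains 1×5 (V)
  3 contains 3×1 (III)

DCCCXVIII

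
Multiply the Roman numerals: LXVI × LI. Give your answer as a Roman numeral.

LXVI = 66
LI = 51
66 × 51 = 3366

MMMCCCLXVI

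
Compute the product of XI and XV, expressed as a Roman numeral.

XI = 11
XV = 15
11 × 15 = 165

CLXV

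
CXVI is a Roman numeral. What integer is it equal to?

CXVI: C=100, X=10, V=5, I=1
100 + 10 + 5 + 1 = 116

116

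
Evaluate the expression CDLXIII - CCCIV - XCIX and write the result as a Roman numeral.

CDLXIII = 463, CCCIV = 304, XCIX = 99
463 - 304 = 159
159 - 99 = 60

LX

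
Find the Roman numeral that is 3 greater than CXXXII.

CXXXII = 132
132 + 3 = 135

CXXXV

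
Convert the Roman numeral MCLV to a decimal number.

MCLV: M=1000, C=100, L=50, V=5
1000 + 100 + 50 + 5 = 1155

1155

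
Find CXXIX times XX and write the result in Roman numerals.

CXXIX = 129
XX = 20
129 × 20 = 2580

MMDLXXX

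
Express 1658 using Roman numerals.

Convert 1658 to Roman numerals:
  1658 contains 1×1000 (M)
  658 contains 1×500 (D)
  158 contains 1×100 (C)
  58 contains 1×50 (L)
  8 contains 1×5 (V)
  3 contains 3×1 (III)

MDCLVIII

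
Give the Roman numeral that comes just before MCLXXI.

MCLXXI = 1171, so the previous integer is 1171 - 1 = 1170

MCLXX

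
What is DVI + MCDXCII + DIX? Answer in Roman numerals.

DVI = 506, MCDXCII = 1492, DIX = 509
506 + 1492 = 1998
1998 + 509 = 2507

MMDVII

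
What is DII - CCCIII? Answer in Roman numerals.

DII = 502
CCCIII = 303
502 - 303 = 199

CXCIX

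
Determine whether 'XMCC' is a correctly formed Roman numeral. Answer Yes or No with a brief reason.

'XMCC': Invalid subtractive combination: XM

No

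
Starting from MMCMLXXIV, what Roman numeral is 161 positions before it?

MMCMLXXIV = 2974
2974 - 161 = 2813

MMDCCCXIII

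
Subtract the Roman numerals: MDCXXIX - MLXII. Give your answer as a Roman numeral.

MDCXXIX = 1629
MLXII = 1062
1629 - 1062 = 567

DLXVII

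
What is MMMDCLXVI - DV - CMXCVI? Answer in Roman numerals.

MMMDCLXVI = 3666, DV = 505, CMXCVI = 996
3666 - 505 = 3161
3161 - 996 = 2165

MMCLXV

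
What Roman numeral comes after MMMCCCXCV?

MMMCCCXCV = 3395, so the next integer is 3395 + 1 = 3396

MMMCCCXCVI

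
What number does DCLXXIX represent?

DCLXXIX: D=500, C=100, L=50, X=10, X=10, IX=9
500 + 100 + 50 + 10 + 10 + 9 = 679

679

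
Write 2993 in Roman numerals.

Convert 2993 to Roman numerals:
  2993 contains 2×1000 (MM)
  993 contains 1×900 (CM)
  93 contains 1×90 (XC)
  3 contains 3×1 (III)

MMCMXCIII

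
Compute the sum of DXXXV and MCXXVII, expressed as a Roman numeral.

DXXXV = 535
MCXXVII = 1127
535 + 1127 = 1662

MDCLXII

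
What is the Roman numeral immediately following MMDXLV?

MMDXLV = 2545, so the next integer is 2545 + 1 = 2546

MMDXLVI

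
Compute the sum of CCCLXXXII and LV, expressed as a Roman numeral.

CCCLXXXII = 382
LV = 55
382 + 55 = 437

CDXXXVII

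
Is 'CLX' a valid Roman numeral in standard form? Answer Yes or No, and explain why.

'CLX': Check the rules: uses only the symbols I, V, X, L, C, D, M; no symbol is repeated more than three times in a row; V, L and D each appear at most once; no smaller symbol precedes a larger one (values never increase from left to right). Value: C (100) + L (50) + X (10) = 160. So it is a valid standard Roman numeral.

Yes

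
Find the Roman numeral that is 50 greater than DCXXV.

DCXXV = 625
625 + 50 = 675

DCLXXV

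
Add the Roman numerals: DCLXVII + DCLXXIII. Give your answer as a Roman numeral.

DCLXVII = 667
DCLXXIII = 673
667 + 673 = 1340

MCCCXL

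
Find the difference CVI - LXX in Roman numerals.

CVI = 106
LXX = 70
106 - 70 = 36

XXXVI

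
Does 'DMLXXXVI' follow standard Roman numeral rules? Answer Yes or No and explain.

'DMLXXXVI': Invalid subtractive combination: DM

No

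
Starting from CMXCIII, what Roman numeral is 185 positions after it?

CMXCIII = 993
993 + 185 = 1178

MCLXXVIII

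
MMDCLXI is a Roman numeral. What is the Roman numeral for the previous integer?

MMDCLXI = 2661; previous is 2660

MMDCLX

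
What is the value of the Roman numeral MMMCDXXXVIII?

MMMCDXXXVIII: M=1000, M=1000, M=1000, CD=400, X=10, X=10, X=10, V=5, I=1, I=1, I=1
1000 + 1000 + 1000 + 400 + 10 + 10 + 10 + 5 + 1 + 1 + 1 = 3438

3438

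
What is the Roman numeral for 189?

Convert 189 to Roman numerals:
  189 contains 1×100 (C)
  89 contains 1×50 (L)
  39 contains 3×10 (XXX)
  9 contains 1×9 (IX)

CLXXXIX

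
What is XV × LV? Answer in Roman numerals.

XV = 15
LV = 55
15 × 55 = 825

DCCCXXV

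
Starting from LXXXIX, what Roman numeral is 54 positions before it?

LXXXIX = 89
89 - 54 = 35

XXXV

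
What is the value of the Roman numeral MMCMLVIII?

MMCMLVIII: M=1000, M=1000, CM=900, L=50, V=5, I=1, I=1, I=1
1000 + 1000 + 900 + 50 + 5 + 1 + 1 + 1 = 2958

2958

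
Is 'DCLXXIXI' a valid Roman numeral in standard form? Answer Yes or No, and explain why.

'DCLXXIXI': I cannot come right after the subtractive pair IX: once I is subtracted in IX, the next symbol must be smaller than I

No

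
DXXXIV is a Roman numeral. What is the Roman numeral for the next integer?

DXXXIV = 534; next is 535

DXXXV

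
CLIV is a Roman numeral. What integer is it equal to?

CLIV: C=100, L=50, IV=4
100 + 50 + 4 = 154

154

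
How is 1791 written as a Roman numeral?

Convert 1791 to Roman numerals:
  1791 contains 1×1000 (M)
  791 contains 1×500 (D)
  291 contains 2×100 (CC)
  91 contains 1×90 (XC)
  1 contains 1×1 (I)

MDCCXCI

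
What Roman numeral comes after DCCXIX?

DCCXIX = 719, so the next integer is 719 + 1 = 720

DCCXX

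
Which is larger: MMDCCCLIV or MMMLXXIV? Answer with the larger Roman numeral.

MMDCCCLIV = 2854
MMMLXXIV = 3074
3074 is larger

MMMLXXIV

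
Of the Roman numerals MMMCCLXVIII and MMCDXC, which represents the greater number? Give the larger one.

MMMCCLXVIII = 3268
MMCDXC = 2490
3268 is larger

MMMCCLXVIII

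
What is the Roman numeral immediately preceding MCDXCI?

MCDXCI = 1491; previous is 1490

MCDXC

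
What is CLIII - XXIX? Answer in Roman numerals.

CLIII = 153
XXIX = 29
153 - 29 = 124

CXXIV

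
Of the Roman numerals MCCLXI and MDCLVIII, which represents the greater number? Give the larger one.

MCCLXI = 1261
MDCLVIII = 1658
1658 is larger

MDCLVIII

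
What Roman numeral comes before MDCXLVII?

MDCXLVII = 1647, so the previous integer is 1647 - 1 = 1646

MDCXLVI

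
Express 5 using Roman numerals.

Convert 5 to Roman numerals:
  5 contains 1×5 (V)

V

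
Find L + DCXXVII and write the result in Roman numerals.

L = 50
DCXXVII = 627
50 + 627 = 677

DCLXXVII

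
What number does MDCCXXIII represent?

MDCCXXIII: M=1000, D=500, C=100, C=100, X=10, X=10, I=1, I=1, I=1
1000 + 500 + 100 + 100 + 10 + 10 + 1 + 1 + 1 = 1723

1723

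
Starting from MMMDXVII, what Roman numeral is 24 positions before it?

MMMDXVII = 3517
3517 - 24 = 3493

MMMCDXCIII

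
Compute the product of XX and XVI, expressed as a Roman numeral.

XX = 20
XVI = 16
20 × 16 = 320

CCCXX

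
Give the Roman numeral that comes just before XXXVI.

XXXVI = 36; previous is 35

XXXV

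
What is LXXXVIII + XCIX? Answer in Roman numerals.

LXXXVIII = 88
XCIX = 99
88 + 99 = 187

CLXXXVII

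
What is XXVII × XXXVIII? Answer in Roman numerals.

XXVII = 27
XXXVIII = 38
27 × 38 = 1026

MXXVI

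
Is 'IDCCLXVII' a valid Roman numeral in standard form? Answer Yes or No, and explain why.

'IDCCLXVII': Invalid subtractive combination: ID

No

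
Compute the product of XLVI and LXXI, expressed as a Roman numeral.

XLVI = 46
LXXI = 71
46 × 71 = 3266

MMMCCLXVI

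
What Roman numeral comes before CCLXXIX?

CCLXXIX = 279, so the previous integer is 279 - 1 = 278

CCLXXVIII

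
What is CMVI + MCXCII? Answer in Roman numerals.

CMVI = 906
MCXCII = 1192
906 + 1192 = 2098

MMXCVIII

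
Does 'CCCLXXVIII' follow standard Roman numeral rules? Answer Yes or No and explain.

'CCCLXXVIII': Check the rules: uses only the symbols I, V, X, L, C, D, M; no symbol is repeated more than three times in a row; V, L and D each appear at most once; no smaller symbol precedes a larger one (values never increase from left to right). Value: C (100) + C (100) + C (100) + L (50) + X (10) + X (10) + V (5) + I (1) + I (1) + I (1) = 378. So it is a valid standard Roman numeral.

Yes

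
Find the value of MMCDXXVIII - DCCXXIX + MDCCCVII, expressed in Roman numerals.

MMCDXXVIII = 2428, DCCXXIX = 729, MDCCCVII = 1807
2428 - 729 = 1699
1699 + 1807 = 3506

MMMDVI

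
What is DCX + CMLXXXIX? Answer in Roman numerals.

DCX = 610
CMLXXXIX = 989
610 + 989 = 1599

MDXCIX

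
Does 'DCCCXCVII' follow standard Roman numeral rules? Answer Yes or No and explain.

'DCCCXCVII': Check the rules: uses only the symbols I, V, X, L, C, D, M; no symbol is repeated more than three times in a row; V, L and D each appear at most once; the only place a smaller symbol precedes a larger one is the allowed subtractive pair XC, the symbol right after such a pair (if any) is smaller than the pair's first symbol, and otherwise the values never increase from left to right. Value: D (500) + C (100) + C (100) + C (100) + XC (90) + V (5) + I (1) + I (1) = 897. So it is a valid standard Roman numeral.

Yes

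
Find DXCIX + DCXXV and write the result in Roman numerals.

DXCIX = 599
DCXXV = 625
599 + 625 = 1224

MCCXXIV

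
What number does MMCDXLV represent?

MMCDXLV: M=1000, M=1000, CD=400, XL=40, V=5
1000 + 1000 + 400 + 40 + 5 = 2445

2445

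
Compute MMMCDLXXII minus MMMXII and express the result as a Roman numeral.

MMMCDLXXII = 3472
MMMXII = 3012
3472 - 3012 = 460

CDLX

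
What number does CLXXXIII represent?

CLXXXIII: C=100, L=50, X=10, X=10, X=10, I=1, I=1, I=1
100 + 50 + 10 + 10 + 10 + 1 + 1 + 1 = 183

183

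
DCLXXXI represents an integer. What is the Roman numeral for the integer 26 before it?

DCLXXXI = 681
681 - 26 = 655

DCLV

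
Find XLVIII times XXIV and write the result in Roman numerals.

XLVIII = 48
XXIV = 24
48 × 24 = 1152

MCLII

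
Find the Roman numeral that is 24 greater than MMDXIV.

MMDXIV = 2514
2514 + 24 = 2538

MMDXXXVIII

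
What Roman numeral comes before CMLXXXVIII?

CMLXXXVIII = 988, so the previous integer is 988 - 1 = 987

CMLXXXVII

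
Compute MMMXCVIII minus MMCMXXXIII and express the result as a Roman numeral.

MMMXCVIII = 3098
MMCMXXXIII = 2933
3098 - 2933 = 165

CLXV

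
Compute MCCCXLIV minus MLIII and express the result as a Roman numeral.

MCCCXLIV = 1344
MLIII = 1053
1344 - 1053 = 291

CCXCI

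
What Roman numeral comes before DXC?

DXC = 590; previous is 589

DLXXXIX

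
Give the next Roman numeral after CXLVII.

CXLVII = 147, so the next integer is 147 + 1 = 148

CXLVIII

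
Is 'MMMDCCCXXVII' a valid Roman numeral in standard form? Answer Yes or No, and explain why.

'MMMDCCCXXVII': Check the rules: uses only the symbols I, V, X, L, C, D, M; no symbol is repeated more than three times in a row; V, L and D each appear at most once; no smaller symbol precedes a larger one (values never increase from left to right). Value: M (1000) + M (1000) + M (1000) + D (500) + C (100) + C (100) + C (100) + X (10) + X (10) + V (5) + I (1) + I (1) = 3827. So it is a valid standard Roman numeral.

Yes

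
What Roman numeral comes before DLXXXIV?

DLXXXIV = 584, so the previous integer is 584 - 1 = 583

DLXXXIII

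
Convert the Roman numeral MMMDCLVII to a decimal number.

MMMDCLVII: M=1000, M=1000, M=1000, D=500, C=100, L=50, V=5, I=1, I=1
1000 + 1000 + 1000 + 500 + 100 + 50 + 5 + 1 + 1 = 3657

3657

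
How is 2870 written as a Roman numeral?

Convert 2870 to Roman numerals:
  2870 contains 2×1000 (MM)
  870 contains 1×500 (D)
  370 contains 3×100 (CCC)
  70 contains 1×50 (L)
  20 contains 2×10 (XX)

MMDCCCLXX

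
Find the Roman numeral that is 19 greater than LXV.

LXV = 65
65 + 19 = 84

LXXXIV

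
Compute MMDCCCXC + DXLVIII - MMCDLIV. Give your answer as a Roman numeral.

MMDCCCXC = 2890, DXLVIII = 548, MMCDLIV = 2454
2890 + 548 = 3438
3438 - 2454 = 984

CMLXXXIV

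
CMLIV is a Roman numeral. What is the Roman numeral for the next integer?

CMLIV = 954, so the next integer is 954 + 1 = 955

CMLV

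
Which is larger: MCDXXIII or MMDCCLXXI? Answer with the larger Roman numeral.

MCDXXIII = 1423
MMDCCLXXI = 2771
2771 is larger

MMDCCLXXI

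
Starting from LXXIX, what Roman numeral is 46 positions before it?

LXXIX = 79
79 - 46 = 33

XXXIII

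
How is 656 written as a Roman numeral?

Convert 656 to Roman numerals:
  656 contains 1×500 (D)
  156 contains 1×100 (C)
  56 contains 1×50 (L)
  6 contains 1×5 (V)
  1 contains 1×1 (I)

DCLVI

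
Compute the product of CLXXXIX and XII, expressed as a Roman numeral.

CLXXXIX = 189
XII = 12
189 × 12 = 2268

MMCCLXVIII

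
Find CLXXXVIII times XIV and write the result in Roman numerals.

CLXXXVIII = 188
XIV = 14
188 × 14 = 2632

MMDCXXXII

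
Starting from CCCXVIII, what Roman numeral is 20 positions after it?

CCCXVIII = 318
318 + 20 = 338

CCCXXXVIII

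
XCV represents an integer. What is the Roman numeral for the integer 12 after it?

XCV = 95
95 + 12 = 107

CVII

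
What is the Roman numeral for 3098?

Convert 3098 to Roman numerals:
  3098 contains 3×1000 (MMM)
  98 contains 1×90 (XC)
  8 contains 1×5 (V)
  3 contains 3×1 (III)

MMMXCVIII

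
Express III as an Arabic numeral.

III: I=1, I=1, I=1
1 + 1 + 1 = 3

3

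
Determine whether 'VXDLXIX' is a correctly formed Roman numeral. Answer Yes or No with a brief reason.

'VXDLXIX': Invalid subtractive combination: VX

No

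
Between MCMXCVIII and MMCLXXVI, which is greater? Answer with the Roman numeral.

MCMXCVIII = 1998
MMCLXXVI = 2176
2176 is larger

MMCLXXVI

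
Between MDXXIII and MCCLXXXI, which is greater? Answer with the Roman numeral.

MDXXIII = 1523
MCCLXXXI = 1281
1523 is larger

MDXXIII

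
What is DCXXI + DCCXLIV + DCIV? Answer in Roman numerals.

DCXXI = 621, DCCXLIV = 744, DCIV = 604
621 + 744 = 1365
1365 + 604 = 1969

MCMLXIX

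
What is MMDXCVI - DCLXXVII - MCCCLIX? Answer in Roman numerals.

MMDXCVI = 2596, DCLXXVII = 677, MCCCLIX = 1359
2596 - 677 = 1919
1919 - 1359 = 560

DLX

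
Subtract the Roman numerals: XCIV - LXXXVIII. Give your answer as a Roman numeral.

XCIV = 94
LXXXVIII = 88
94 - 88 = 6

VI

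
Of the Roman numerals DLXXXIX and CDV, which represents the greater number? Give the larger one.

DLXXXIX = 589
CDV = 405
589 is larger

DLXXXIX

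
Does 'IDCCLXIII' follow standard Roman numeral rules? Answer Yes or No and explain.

'IDCCLXIII': Invalid subtractive combination: ID

No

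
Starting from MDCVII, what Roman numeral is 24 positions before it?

MDCVII = 1607
1607 - 24 = 1583

MDLXXXIII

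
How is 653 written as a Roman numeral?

Convert 653 to Roman numerals:
  653 contains 1×500 (D)
  153 contains 1×100 (C)
  53 contains 1×50 (L)
  3 contains 3×1 (III)

DCLIII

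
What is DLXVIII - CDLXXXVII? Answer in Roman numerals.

DLXVIII = 568
CDLXXXVII = 487
568 - 487 = 81

LXXXI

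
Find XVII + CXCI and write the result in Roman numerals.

XVII = 17
CXCI = 191
17 + 191 = 208

CCVIII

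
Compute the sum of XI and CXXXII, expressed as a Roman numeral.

XI = 11
CXXXII = 132
11 + 132 = 143

CXLIII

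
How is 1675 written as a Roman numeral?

Convert 1675 to Roman numerals:
  1675 contains 1×1000 (M)
  675 contains 1×500 (D)
  175 contains 1×100 (C)
  75 contains 1×50 (L)
  25 contains 2×10 (XX)
  5 contains 1×5 (V)

MDCLXXV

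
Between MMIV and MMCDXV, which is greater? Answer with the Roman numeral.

MMIV = 2004
MMCDXV = 2415
2415 is larger

MMCDXV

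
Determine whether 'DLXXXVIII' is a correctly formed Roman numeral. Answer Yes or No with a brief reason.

'DLXXXVIII': Check the rules: uses only the symbols I, V, X, L, C, D, M; no symbol is repeated more than three times in a row; V, L and D each appear at most once; no smaller symbol precedes a larger one (values never increase from left to right). Value: D (500) + L (50) + X (10) + X (10) + X (10) + V (5) + I (1) + I (1) + I (1) = 588. So it is a valid standard Roman numeral.

Yes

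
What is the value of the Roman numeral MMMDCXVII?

MMMDCXVII: M=1000, M=1000, M=1000, D=500, C=100, X=10, V=5, I=1, I=1
1000 + 1000 + 1000 + 500 + 100 + 10 + 5 + 1 + 1 = 3617

3617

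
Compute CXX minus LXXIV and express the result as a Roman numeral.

CXX = 120
LXXIV = 74
120 - 74 = 46

XLVI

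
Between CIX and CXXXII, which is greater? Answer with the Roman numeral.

CIX = 109
CXXXII = 132
132 is larger

CXXXII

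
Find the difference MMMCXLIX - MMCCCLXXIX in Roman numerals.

MMMCXLIX = 3149
MMCCCLXXIX = 2379
3149 - 2379 = 770

DCCLXX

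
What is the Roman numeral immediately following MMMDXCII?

MMMDXCII = 3592, so the next integer is 3592 + 1 = 3593

MMMDXCIII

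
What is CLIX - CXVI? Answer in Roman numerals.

CLIX = 159
CXVI = 116
159 - 116 = 43

XLIII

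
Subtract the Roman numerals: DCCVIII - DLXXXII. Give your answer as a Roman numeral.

DCCVIII = 708
DLXXXII = 582
708 - 582 = 126

CXXVI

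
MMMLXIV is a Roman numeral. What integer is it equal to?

MMMLXIV: M=1000, M=1000, M=1000, L=50, X=10, IV=4
1000 + 1000 + 1000 + 50 + 10 + 4 = 3064

3064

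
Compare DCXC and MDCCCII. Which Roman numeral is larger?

DCXC = 690
MDCCCII = 1802
1802 is larger

MDCCCII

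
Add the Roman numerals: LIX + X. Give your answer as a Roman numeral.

LIX = 59
X = 10
59 + 10 = 69

LXIX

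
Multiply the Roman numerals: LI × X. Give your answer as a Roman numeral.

LI = 51
X = 10
51 × 10 = 510

DX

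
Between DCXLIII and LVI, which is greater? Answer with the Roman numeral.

DCXLIII = 643
LVI = 56
643 is larger

DCXLIII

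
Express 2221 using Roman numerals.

Convert 2221 to Roman numerals:
  2221 contains 2×1000 (MM)
  221 contains 2×100 (CC)
  21 contains 2×10 (XX)
  1 contains 1×1 (I)

MMCCXXI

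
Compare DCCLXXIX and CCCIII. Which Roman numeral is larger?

DCCLXXIX = 779
CCCIII = 303
779 is larger

DCCLXXIX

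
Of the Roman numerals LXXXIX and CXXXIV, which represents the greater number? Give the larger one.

LXXXIX = 89
CXXXIV = 134
134 is larger

CXXXIV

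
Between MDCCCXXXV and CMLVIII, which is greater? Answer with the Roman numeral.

MDCCCXXXV = 1835
CMLVIII = 958
1835 is larger

MDCCCXXXV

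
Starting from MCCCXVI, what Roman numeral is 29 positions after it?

MCCCXVI = 1316
1316 + 29 = 1345

MCCCXLV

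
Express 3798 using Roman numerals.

Convert 3798 to Roman numerals:
  3798 contains 3×1000 (MMM)
  798 contains 1×500 (D)
  298 contains 2×100 (CC)
  98 contains 1×90 (XC)
  8 contains 1×5 (V)
  3 contains 3×1 (III)

MMMDCCXCVIII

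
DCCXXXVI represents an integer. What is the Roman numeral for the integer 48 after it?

DCCXXXVI = 736
736 + 48 = 784

DCCLXXXIV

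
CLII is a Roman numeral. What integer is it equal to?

CLII: C=100, L=50, I=1, I=1
100 + 50 + 1 + 1 = 152

152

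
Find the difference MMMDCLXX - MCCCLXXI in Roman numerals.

MMMDCLXX = 3670
MCCCLXXI = 1371
3670 - 1371 = 2299

MMCCXCIX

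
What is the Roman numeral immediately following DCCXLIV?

DCCXLIV = 744; next is 745

DCCXLV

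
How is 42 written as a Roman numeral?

Convert 42 to Roman numerals:
  42 contains 1×40 (XL)
  2 contains 2×1 (II)

XLII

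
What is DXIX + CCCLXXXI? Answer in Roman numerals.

DXIX = 519
CCCLXXXI = 381
519 + 381 = 900

CM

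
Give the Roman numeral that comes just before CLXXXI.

CLXXXI = 181; previous is 180

CLXXX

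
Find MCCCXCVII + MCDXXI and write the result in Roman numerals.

MCCCXCVII = 1397
MCDXXI = 1421
1397 + 1421 = 2818

MMDCCCXVIII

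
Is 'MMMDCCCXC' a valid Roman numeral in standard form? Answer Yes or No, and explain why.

'MMMDCCCXC': Check the rules: uses only the symbols I, V, X, L, C, D, M; no symbol is repeated more than three times in a row; V, L and D each appear at most once; the only place a smaller symbol precedes a larger one is the allowed subtractive pair XC, the symbol right after such a pair (if any) is smaller than the pair's first symbol, and otherwise the values never increase from left to right. Value: M (1000) + M (1000) + M (1000) + D (500) + C (100) + C (100) + C (100) + XC (90) = 3890. So it is a valid standard Roman numeral.

Yes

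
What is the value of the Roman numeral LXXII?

LXXII: L=50, X=10, X=10, I=1, I=1
50 + 10 + 10 + 1 + 1 = 72

72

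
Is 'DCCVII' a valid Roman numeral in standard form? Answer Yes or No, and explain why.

'DCCVII': Check the rules: uses only the symbols I, V, X, L, C, D, M; no symbol is repeated more than three times in a row; V, L and D each appear at most once; no smaller symbol precedes a larger one (values never increase from left to right). Value: D (500) + C (100) + C (100) + V (5) + I (1) + I (1) = 707. So it is a valid standard Roman numeral.

Yes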